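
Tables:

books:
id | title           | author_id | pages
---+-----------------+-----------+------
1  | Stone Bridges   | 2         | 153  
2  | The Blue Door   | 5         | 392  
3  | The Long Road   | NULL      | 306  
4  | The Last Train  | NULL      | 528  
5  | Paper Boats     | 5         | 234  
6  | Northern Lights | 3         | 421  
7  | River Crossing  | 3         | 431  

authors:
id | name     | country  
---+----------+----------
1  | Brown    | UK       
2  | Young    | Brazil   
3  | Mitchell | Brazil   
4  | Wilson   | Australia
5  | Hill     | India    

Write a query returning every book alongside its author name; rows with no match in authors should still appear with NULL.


LEFT JOIN keeps every row from books (the left table); where author_id has no match in authors, the author columns become NULL. Walk through each book:
  - book 1 (Stone Bridges): author_id=2 -> matches Young
  - book 2 (The Blue Door): author_id=5 -> matches Hill
  - book 3 (The Long Road): author_id=NULL, no match -> kept with NULL
  - book 4 (The Last Train): author_id=NULL, no match -> kept with NULL
  - book 5 (Paper Boats): author_id=5 -> matches Hill
  - book 6 (Northern Lights): author_id=3 -> matches Mitchell
  - book 7 (River Crossing): author_id=3 -> matches Mitchell
All 7 rows appear; 2 have NULL author.

SQL:
SELECT a.title, b.name AS author
FROM books a
LEFT JOIN authors b ON a.author_id = b.id

Result:
title           | author  
----------------+---------
Stone Bridges   | Young   
The Blue Door   | Hill    
The Long Road   | NULL    
The Last Train  | NULL    
Paper Boats     | Hill    
Northern Lights | Mitchell
River Crossing  | Mitchell


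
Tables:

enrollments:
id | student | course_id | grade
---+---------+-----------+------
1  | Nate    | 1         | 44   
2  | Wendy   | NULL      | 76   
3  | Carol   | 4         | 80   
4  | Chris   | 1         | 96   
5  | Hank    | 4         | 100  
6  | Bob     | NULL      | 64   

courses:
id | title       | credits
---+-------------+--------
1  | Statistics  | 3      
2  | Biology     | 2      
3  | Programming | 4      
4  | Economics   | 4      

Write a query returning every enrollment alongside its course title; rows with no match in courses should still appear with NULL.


LEFT JOIN keeps every row from enrollments (the left table); where course_id has no match in courses, the course columns become NULL. Walk through each enrollment:
  - enrollment 1 (Nate): course_id=1 -> matches Statistics
  - enrollment 2 (Wendy): course_id=NULL, no match -> kept with NULL
  - enrollment 3 (Carol): course_id=4 -> matches Economics
  - enrollment 4 (Chris): course_id=1 -> matches Statistics
  - enrollment 5 (Hank): course_id=4 -> matches Economics
  - enrollment 6 (Bob): course_id=NULL, no match -> kept with NULL
All 6 rows appear; 2 have NULL course.

SQL:
SELECT a.student, b.title AS course
FROM enrollments a
LEFT JOIN courses b ON a.course_id = b.id

Result:
student | course    
--------+-----------
Nate    | Statistics
Wendy   | NULL      
Carol   | Economics 
Chris   | Statistics
Hank    | Economics 
Bob     | NULL      


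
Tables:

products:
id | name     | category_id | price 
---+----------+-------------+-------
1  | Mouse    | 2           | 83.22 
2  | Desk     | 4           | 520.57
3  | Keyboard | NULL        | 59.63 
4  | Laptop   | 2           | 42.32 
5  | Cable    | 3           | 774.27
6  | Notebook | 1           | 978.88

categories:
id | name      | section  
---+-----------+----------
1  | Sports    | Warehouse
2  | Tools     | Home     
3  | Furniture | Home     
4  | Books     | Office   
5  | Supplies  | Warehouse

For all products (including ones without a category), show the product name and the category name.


LEFT JOIN keeps every row from products (the left table); where category_id has no match in categories, the category columns become NULL. Walk through each product:
  - product 1 (Mouse): category_id=2 -> matches Tools
  - product 2 (Desk): category_id=4 -> matches Books
  - product 3 (Keyboard): category_id=NULL, no match -> kept with NULL
  - product 4 (Laptop): category_id=2 -> matches Tools
  - product 5 (Cable): category_id=3 -> matches Furniture
  - product 6 (Notebook): category_id=1 -> matches Sports
All 6 rows appear; 1 has NULL category.

SQL:
SELECT a.name, b.name AS category
FROM products a
LEFT JOIN categories b ON a.category_id = b.id

Result:
name     | category 
---------+----------
Mouse    | Tools    
Desk     | Books    
Keyboard | NULL     
Laptop   | Tools    
Cable    | Furniture
Notebook | Sports   


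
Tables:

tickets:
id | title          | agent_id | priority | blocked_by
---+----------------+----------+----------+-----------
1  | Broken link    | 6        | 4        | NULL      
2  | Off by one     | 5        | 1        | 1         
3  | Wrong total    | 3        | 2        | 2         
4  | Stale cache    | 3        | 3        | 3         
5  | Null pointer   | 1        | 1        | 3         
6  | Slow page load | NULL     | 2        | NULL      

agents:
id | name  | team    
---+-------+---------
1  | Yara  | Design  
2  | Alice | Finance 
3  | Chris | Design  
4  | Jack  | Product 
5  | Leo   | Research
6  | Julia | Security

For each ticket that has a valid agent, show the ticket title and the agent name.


INNER JOIN keeps only tickets rows whose agent_id matches an id in agents. Walk through each ticket:
  - ticket 1 (Broken link): agent_id=6 -> matches Julia
  - ticket 2 (Off by one): agent_id=5 -> matches Leo
  - ticket 3 (Wrong total): agent_id=3 -> matches Chris
  - ticket 4 (Stale cache): agent_id=3 -> matches Chris
  - ticket 5 (Null pointer): agent_id=1 -> matches Yara
  - ticket 6 (Slow page load): agent_id=NULL, no match -> dropped
So 1 of 6 rows is dropped.

SQL:
SELECT a.title, b.name AS agent
FROM tickets a
INNER JOIN agents b ON a.agent_id = b.id

Result:
title        | agent
-------------+------
Broken link  | Julia
Off by one   | Leo  
Wrong total  | Chris
Stale cache  | Chris
Null pointer | Yara 


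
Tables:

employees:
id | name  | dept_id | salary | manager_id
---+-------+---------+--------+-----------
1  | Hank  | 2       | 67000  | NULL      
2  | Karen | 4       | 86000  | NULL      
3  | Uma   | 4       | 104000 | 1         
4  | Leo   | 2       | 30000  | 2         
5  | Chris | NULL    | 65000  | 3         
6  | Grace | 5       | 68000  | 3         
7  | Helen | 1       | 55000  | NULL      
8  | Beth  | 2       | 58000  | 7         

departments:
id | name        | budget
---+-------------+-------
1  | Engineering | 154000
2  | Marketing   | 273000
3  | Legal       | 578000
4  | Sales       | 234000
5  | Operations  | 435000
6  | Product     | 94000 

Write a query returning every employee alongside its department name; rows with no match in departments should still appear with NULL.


LEFT JOIN keeps every row from employees (the left table); where dept_id has no match in departments, the department columns become NULL. Walk through each employee:
  - employee 1 (Hank): dept_id=2 -> matches Marketing
  - employee 2 (Karen): dept_id=4 -> matches Sales
  - employee 3 (Uma): dept_id=4 -> matches Sales
  - employee 4 (Leo): dept_id=2 -> matches Marketing
  - employee 5 (Chris): dept_id=NULL, no match -> kept with NULL
  - employee 6 (Grace): dept_id=5 -> matches Operations
  - employee 7 (Helen): dept_id=1 -> matches Engineering
  - employee 8 (Beth): dept_id=2 -> matches Marketing
All 8 rows appear; 1 has NULL department.

SQL:
SELECT a.name, b.name AS department
FROM employees a
LEFT JOIN departments b ON a.dept_id = b.id

Result:
name  | department 
------+------------
Hank  | Marketing  
Karen | Sales      
Uma   | Sales      
Leo   | Marketing  
Chris | NULL       
Grace | Operations 
Helen | Engineering
Beth  | Marketing  


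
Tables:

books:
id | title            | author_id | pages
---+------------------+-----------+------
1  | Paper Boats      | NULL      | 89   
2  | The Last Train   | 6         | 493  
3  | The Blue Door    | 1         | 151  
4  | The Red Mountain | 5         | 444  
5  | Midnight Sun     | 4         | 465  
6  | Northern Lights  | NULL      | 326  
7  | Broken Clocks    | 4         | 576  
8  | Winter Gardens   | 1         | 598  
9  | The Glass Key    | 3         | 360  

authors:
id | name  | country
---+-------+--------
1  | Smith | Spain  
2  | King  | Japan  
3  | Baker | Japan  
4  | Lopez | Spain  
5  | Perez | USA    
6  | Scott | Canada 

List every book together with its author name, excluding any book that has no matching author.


INNER JOIN keeps only books rows whose author_id matches an id in authors. Walk through each book:
  - book 1 (Paper Boats): author_id=NULL, no match -> dropped
  - book 2 (The Last Train): author_id=6 -> matches Scott
  - book 3 (The Blue Door): author_id=1 -> matches Smith
  - book 4 (The Red Mountain): author_id=5 -> matches Perez
  - book 5 (Midnight Sun): author_id=4 -> matches Lopez
  - book 6 (Northern Lights): author_id=NULL, no match -> dropped
  - book 7 (Broken Clocks): author_id=4 -> matches Lopez
  - book 8 (Winter Gardens): author_id=1 -> matches Smith
  - book 9 (The Glass Key): author_id=3 -> matches Baker
So 2 of 9 rows are dropped.

SQL:
SELECT a.title, b.name AS author
FROM books a
INNER JOIN authors b ON a.author_id = b.id

Result:
title            | author
-----------------+-------
The Last Train   | Scott 
The Blue Door    | Smith 
The Red Mountain | Perez 
Midnight Sun     | Lopez 
Broken Clocks    | Lopez 
Winter Gardens   | Smith 
The Glass Key    | Baker 


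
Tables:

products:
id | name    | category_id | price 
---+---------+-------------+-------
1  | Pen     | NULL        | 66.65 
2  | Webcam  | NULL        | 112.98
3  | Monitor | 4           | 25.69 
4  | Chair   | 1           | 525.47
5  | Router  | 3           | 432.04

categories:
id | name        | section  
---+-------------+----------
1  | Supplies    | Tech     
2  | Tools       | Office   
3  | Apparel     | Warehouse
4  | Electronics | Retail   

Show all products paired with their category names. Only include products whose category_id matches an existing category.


INNER JOIN keeps only products rows whose category_id matches an id in categories. Walk through each product:
  - product 1 (Pen): category_id=NULL, no match -> dropped
  - product 2 (Webcam): category_id=NULL, no match -> dropped
  - product 3 (Monitor): category_id=4 -> matches Electronics
  - product 4 (Chair): category_id=1 -> matches Supplies
  - product 5 (Router): category_id=3 -> matches Apparel
So 2 of 5 rows are dropped.

SQL:
SELECT a.name, b.name AS category
FROM products a
INNER JOIN categories b ON a.category_id = b.id

Result:
name    | category   
--------+------------
Monitor | Electronics
Chair   | Supplies   
Router  | Apparel    


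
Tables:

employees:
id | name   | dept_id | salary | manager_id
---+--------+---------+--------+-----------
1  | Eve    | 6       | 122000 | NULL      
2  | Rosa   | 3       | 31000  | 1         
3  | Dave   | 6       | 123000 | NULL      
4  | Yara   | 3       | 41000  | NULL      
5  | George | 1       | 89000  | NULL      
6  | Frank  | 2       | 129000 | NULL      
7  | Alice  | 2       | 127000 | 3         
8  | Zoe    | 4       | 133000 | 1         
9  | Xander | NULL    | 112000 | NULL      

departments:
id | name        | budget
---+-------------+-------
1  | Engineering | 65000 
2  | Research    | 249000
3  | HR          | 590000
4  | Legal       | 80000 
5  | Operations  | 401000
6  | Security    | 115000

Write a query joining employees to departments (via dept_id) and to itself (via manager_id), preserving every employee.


Two LEFT JOINs from the same base table employees: one to departments via dept_id, one to employees itself via manager_id. Both are LEFT so every employee is preserved.
Match against departments:
  - employee 1 (Eve): dept_id=6 -> matches Security
  - employee 2 (Rosa): dept_id=3 -> matches HR
  - employee 3 (Dave): dept_id=6 -> matches Security
  - employee 4 (Yara): dept_id=3 -> matches HR
  - employee 5 (George): dept_id=1 -> matches Engineering
  - employee 6 (Frank): dept_id=2 -> matches Research
  - employee 7 (Alice): dept_id=2 -> matches Research
  - employee 8 (Zoe): dept_id=4 -> matches Legal
  - employee 9 (Xander): dept_id=NULL, no match -> kept with NULL
Match against employees (self):
  - employee 1 (Eve): manager_id=NULL -> NULL
  - employee 2 (Rosa): manager_id=1 -> Eve
  - employee 3 (Dave): manager_id=NULL -> NULL
  - employee 4 (Yara): manager_id=NULL -> NULL
  - employee 5 (George): manager_id=NULL -> NULL
  - employee 6 (Frank): manager_id=NULL -> NULL
  - employee 7 (Alice): manager_id=3 -> Dave
  - employee 8 (Zoe): manager_id=1 -> Eve
  - employee 9 (Xander): manager_id=NULL -> NULL

SQL:
SELECT a.name, b.name AS department, c.name AS manager
FROM employees a
LEFT JOIN departments b ON a.dept_id = b.id
LEFT JOIN employees c ON a.manager_id = c.id

Result:
name   | department  | manager
-------+-------------+--------
Eve    | Security    | NULL   
Rosa   | HR          | Eve    
Dave   | Security    | NULL   
Yara   | HR          | NULL   
George | Engineering | NULL   
Frank  | Research    | NULL   
Alice  | Research    | Dave   
Zoe    | Legal       | Eve    
Xander | NULL        | NULL   


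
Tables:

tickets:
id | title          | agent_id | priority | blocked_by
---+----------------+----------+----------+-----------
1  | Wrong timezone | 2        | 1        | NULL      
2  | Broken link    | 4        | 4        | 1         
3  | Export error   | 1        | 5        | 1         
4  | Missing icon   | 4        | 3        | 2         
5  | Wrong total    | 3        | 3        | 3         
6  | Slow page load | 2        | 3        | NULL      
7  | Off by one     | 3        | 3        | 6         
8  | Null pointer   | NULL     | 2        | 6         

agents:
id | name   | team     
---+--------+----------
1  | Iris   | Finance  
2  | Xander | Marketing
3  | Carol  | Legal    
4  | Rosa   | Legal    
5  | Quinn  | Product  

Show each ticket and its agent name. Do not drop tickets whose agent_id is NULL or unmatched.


LEFT JOIN keeps every row from tickets (the left table); where agent_id has no match in agents, the agent columns become NULL. Walk through each ticket:
  - ticket 1 (Wrong timezone): agent_id=2 -> matches Xander
  - ticket 2 (Broken link): agent_id=4 -> matches Rosa
  - ticket 3 (Export error): agent_id=1 -> matches Iris
  - ticket 4 (Missing icon): agent_id=4 -> matches Rosa
  - ticket 5 (Wrong total): agent_id=3 -> matches Carol
  - ticket 6 (Slow page load): agent_id=2 -> matches Xander
  - ticket 7 (Off by one): agent_id=3 -> matches Carol
  - ticket 8 (Null pointer): agent_id=NULL, no match -> kept with NULL
All 8 rows appear; 1 has NULL agent.

SQL:
SELECT a.title, b.name AS agent
FROM tickets a
LEFT JOIN agents b ON a.agent_id = b.id

Result:
title          | agent 
---------------+-------
Wrong timezone | Xander
Broken link    | Rosa  
Export error   | Iris  
Missing icon   | Rosa  
Wrong total    | Carol 
Slow page load | Xander
Off by one     | Carol 
Null pointer   | NULL  


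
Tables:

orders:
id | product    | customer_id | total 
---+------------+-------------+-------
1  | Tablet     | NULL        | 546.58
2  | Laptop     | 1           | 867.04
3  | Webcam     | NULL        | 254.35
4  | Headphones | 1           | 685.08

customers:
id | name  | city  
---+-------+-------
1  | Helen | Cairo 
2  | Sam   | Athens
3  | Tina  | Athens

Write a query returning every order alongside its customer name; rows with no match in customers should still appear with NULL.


LEFT JOIN keeps every row from orders (the left table); where customer_id has no match in customers, the customer columns become NULL. Walk through each order:
  - order 1 (Tablet): customer_id=NULL, no match -> kept with NULL
  - order 2 (Laptop): customer_id=1 -> matches Helen
  - order 3 (Webcam): customer_id=NULL, no match -> kept with NULL
  - order 4 (Headphones): customer_id=1 -> matches Helen
All 4 rows appear; 2 have NULL customer.

SQL:
SELECT a.product, b.name AS customer
FROM orders a
LEFT JOIN customers b ON a.customer_id = b.id

Result:
product    | customer
-----------+---------
Tablet     | NULL    
Laptop     | Helen   
Webcam     | NULL    
Headphones | Helen   


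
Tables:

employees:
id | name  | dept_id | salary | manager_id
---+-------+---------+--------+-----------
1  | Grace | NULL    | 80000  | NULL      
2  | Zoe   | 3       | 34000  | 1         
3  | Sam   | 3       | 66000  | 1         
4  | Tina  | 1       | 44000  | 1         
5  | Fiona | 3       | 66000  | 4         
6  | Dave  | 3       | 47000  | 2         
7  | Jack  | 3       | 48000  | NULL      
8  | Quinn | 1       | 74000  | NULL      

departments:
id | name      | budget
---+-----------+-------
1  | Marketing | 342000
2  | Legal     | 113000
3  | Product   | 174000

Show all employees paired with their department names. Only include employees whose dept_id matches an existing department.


INNER JOIN keeps only employees rows whose dept_id matches an id in departments. Walk through each employee:
  - employee 1 (Grace): dept_id=NULL, no match -> dropped
  - employee 2 (Zoe): dept_id=3 -> matches Product
  - employee 3 (Sam): dept_id=3 -> matches Product
  - employee 4 (Tina): dept_id=1 -> matches Marketing
  - employee 5 (Fiona): dept_id=3 -> matches Product
  - employee 6 (Dave): dept_id=3 -> matches Product
  - employee 7 (Jack): dept_id=3 -> matches Product
  - employee 8 (Quinn): dept_id=1 -> matches Marketing
So 1 of 8 rows is dropped.

SQL:
SELECT a.name, b.name AS department
FROM employees a
INNER JOIN departments b ON a.dept_id = b.id

Result:
name  | department
------+-----------
Zoe   | Product   
Sam   | Product   
Tina  | Marketing 
Fiona | Product   
Dave  | Product   
Jack  | Product   
Quinn | Marketing 


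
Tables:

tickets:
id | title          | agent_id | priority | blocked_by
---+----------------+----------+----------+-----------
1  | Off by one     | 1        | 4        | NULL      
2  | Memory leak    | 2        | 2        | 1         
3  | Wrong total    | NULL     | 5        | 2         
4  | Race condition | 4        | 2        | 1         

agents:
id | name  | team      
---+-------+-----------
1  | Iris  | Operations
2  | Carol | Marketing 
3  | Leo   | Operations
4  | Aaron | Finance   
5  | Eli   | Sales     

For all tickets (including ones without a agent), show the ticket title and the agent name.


LEFT JOIN keeps every row from tickets (the left table); where agent_id has no match in agents, the agent columns become NULL. Walk through each ticket:
  - ticket 1 (Off by one): agent_id=1 -> matches Iris
  - ticket 2 (Memory leak): agent_id=2 -> matches Carol
  - ticket 3 (Wrong total): agent_id=NULL, no match -> kept with NULL
  - ticket 4 (Race condition): agent_id=4 -> matches Aaron
All 4 rows appear; 1 has NULL agent.

SQL:
SELECT a.title, b.name AS agent
FROM tickets a
LEFT JOIN agents b ON a.agent_id = b.id

Result:
title          | agent
---------------+------
Off by one     | Iris 
Memory leak    | Carol
Wrong total    | NULL 
Race condition | Aaron


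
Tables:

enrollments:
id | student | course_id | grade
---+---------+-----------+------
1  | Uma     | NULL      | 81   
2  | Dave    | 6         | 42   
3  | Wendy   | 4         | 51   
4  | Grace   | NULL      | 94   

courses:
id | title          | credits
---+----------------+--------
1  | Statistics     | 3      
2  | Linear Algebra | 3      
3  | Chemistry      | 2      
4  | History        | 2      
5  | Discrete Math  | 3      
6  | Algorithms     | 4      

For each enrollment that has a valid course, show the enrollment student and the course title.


INNER JOIN keeps only enrollments rows whose course_id matches an id in courses. Walk through each enrollment:
  - enrollment 1 (Uma): course_id=NULL, no match -> dropped
  - enrollment 2 (Dave): course_id=6 -> matches Algorithms
  - enrollment 3 (Wendy): course_id=4 -> matches History
  - enrollment 4 (Grace): course_id=NULL, no match -> dropped
So 2 of 4 rows are dropped.

SQL:
SELECT a.student, b.title AS course
FROM enrollments a
INNER JOIN courses b ON a.course_id = b.id

Result:
student | course    
--------+-----------
Dave    | Algorithms
Wendy   | History   


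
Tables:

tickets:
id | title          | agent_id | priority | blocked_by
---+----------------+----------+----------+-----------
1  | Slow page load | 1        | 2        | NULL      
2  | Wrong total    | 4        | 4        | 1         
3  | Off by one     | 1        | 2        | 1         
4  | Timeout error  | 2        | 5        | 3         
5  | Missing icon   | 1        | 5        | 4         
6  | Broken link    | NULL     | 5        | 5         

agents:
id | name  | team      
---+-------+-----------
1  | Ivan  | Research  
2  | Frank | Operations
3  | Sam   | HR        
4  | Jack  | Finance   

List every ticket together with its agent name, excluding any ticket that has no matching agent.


INNER JOIN keeps only tickets rows whose agent_id matches an id in agents. Walk through each ticket:
  - ticket 1 (Slow page load): agent_id=1 -> matches Ivan
  - ticket 2 (Wrong total): agent_id=4 -> matches Jack
  - ticket 3 (Off by one): agent_id=1 -> matches Ivan
  - ticket 4 (Timeout error): agent_id=2 -> matches Frank
  - ticket 5 (Missing icon): agent_id=1 -> matches Ivan
  - ticket 6 (Broken link): agent_id=NULL, no match -> dropped
So 1 of 6 rows is dropped.

SQL:
SELECT a.title, b.name AS agent
FROM tickets a
INNER JOIN agents b ON a.agent_id = b.id

Result:
title          | agent
---------------+------
Slow page load | Ivan 
Wrong total    | Jack 
Off by one     | Ivan 
Timeout error  | Frank
Missing icon   | Ivan 


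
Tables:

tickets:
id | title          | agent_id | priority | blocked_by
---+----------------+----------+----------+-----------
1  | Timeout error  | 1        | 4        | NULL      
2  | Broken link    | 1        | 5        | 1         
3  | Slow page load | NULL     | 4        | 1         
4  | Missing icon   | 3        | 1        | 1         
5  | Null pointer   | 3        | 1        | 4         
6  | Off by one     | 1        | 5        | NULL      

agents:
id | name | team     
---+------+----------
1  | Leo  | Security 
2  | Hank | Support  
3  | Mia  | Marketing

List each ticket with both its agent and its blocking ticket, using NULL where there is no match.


Two LEFT JOINs from the same base table tickets: one to agents via agent_id, one to tickets itself via blocked_by. Both are LEFT so every ticket is preserved.
Match against agents:
  - ticket 1 (Timeout error): agent_id=1 -> matches Leo
  - ticket 2 (Broken link): agent_id=1 -> matches Leo
  - ticket 3 (Slow page load): agent_id=NULL, no match -> kept with NULL
  - ticket 4 (Missing icon): agent_id=3 -> matches Mia
  - ticket 5 (Null pointer): agent_id=3 -> matches Mia
  - ticket 6 (Off by one): agent_id=1 -> matches Leo
Match against tickets (self):
  - ticket 1 (Timeout error): blocked_by=NULL -> NULL
  - ticket 2 (Broken link): blocked_by=1 -> Timeout error
  - ticket 3 (Slow page load): blocked_by=1 -> Timeout error
  - ticket 4 (Missing icon): blocked_by=1 -> Timeout error
  - ticket 5 (Null pointer): blocked_by=4 -> Missing icon
  - ticket 6 (Off by one): blocked_by=NULL -> NULL

SQL:
SELECT a.title, b.name AS agent, c.title AS blocked_by
FROM tickets a
LEFT JOIN agents b ON a.agent_id = b.id
LEFT JOIN tickets c ON a.blocked_by = c.id

Result:
title          | agent | blocked_by   
---------------+-------+--------------
Timeout error  | Leo   | NULL         
Broken link    | Leo   | Timeout error
Slow page load | NULL  | Timeout error
Missing icon   | Mia   | Timeout error
Null pointer   | Mia   | Missing icon 
Off by one     | Leo   | NULL         


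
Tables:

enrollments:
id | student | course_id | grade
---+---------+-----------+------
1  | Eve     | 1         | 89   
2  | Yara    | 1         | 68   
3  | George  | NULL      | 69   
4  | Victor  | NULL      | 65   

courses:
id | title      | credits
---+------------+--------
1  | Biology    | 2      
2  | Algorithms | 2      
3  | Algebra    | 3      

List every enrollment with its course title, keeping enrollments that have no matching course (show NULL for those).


LEFT JOIN keeps every row from enrollments (the left table); where course_id has no match in courses, the course columns become NULL. Walk through each enrollment:
  - enrollment 1 (Eve): course_id=1 -> matches Biology
  - enrollment 2 (Yara): course_id=1 -> matches Biology
  - enrollment 3 (George): course_id=NULL, no match -> kept with NULL
  - enrollment 4 (Victor): course_id=NULL, no match -> kept with NULL
All 4 rows appear; 2 have NULL course.

SQL:
SELECT a.student, b.title AS course
FROM enrollments a
LEFT JOIN courses b ON a.course_id = b.id

Result:
student | course 
--------+--------
Eve     | Biology
Yara    | Biology
George  | NULL   
Victor  | NULL   


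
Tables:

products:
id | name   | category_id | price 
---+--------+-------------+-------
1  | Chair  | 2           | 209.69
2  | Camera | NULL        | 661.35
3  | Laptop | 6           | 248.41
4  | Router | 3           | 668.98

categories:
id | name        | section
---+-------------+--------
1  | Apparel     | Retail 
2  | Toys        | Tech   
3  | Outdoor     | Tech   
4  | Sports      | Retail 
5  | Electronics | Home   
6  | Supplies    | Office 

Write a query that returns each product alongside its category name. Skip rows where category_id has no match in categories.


INNER JOIN keeps only products rows whose category_id matches an id in categories. Walk through each product:
  - product 1 (Chair): category_id=2 -> matches Toys
  - product 2 (Camera): category_id=NULL, no match -> dropped
  - product 3 (Laptop): category_id=6 -> matches Supplies
  - product 4 (Router): category_id=3 -> matches Outdoor
So 1 of 4 rows is dropped.

SQL:
SELECT a.name, b.name AS category
FROM products a
INNER JOIN categories b ON a.category_id = b.id

Result:
name   | category
-------+---------
Chair  | Toys    
Laptop | Supplies
Router | Outdoor 


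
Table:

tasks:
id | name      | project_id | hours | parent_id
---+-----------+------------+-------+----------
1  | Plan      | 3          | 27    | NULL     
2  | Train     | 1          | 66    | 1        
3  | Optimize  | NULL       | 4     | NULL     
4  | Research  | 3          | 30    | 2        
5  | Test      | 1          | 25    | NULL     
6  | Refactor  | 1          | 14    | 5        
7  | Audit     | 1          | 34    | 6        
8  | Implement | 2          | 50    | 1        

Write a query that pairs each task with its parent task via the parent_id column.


This is a self-join: tasks is joined to a second copy of itself, matching each row's parent_id to another row's id. Use LEFT JOIN so rows with parent_id=NULL are kept.
  - task 1 (Plan): parent_id=NULL -> NULL
  - task 2 (Train): parent_id=1 -> Plan
  - task 3 (Optimize): parent_id=NULL -> NULL
  - task 4 (Research): parent_id=2 -> Train
  - task 5 (Test): parent_id=NULL -> NULL
  - task 6 (Refactor): parent_id=5 -> Test
  - task 7 (Audit): parent_id=6 -> Refactor
  - task 8 (Implement): parent_id=1 -> Plan

SQL:
SELECT a.name AS item, b.name AS parent
FROM tasks a
LEFT JOIN tasks b ON a.parent_id = b.id

Result:
item      | parent  
----------+---------
Plan      | NULL    
Train     | Plan    
Optimize  | NULL    
Research  | Train   
Test      | NULL    
Refactor  | Test    
Audit     | Refactor
Implement | Plan    


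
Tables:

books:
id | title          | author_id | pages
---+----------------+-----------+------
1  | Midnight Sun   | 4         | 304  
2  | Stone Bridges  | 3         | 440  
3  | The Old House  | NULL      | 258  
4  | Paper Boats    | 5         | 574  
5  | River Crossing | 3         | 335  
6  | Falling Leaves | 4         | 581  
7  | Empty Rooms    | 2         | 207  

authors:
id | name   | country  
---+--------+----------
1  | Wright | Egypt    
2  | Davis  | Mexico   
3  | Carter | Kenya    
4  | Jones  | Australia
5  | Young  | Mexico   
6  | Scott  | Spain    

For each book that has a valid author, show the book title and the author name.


INNER JOIN keeps only books rows whose author_id matches an id in authors. Walk through each book:
  - book 1 (Midnight Sun): author_id=4 -> matches Jones
  - book 2 (Stone Bridges): author_id=3 -> matches Carter
  - book 3 (The Old House): author_id=NULL, no match -> dropped
  - book 4 (Paper Boats): author_id=5 -> matches Young
  - book 5 (River Crossing): author_id=3 -> matches Carter
  - book 6 (Falling Leaves): author_id=4 -> matches Jones
  - book 7 (Empty Rooms): author_id=2 -> matches Davis
So 1 of 7 rows is dropped.

SQL:
SELECT a.title, b.name AS author
FROM books a
INNER JOIN authors b ON a.author_id = b.id

Result:
title          | author
---------------+-------
Midnight Sun   | Jones 
Stone Bridges  | Carter
Paper Boats    | Young 
River Crossing | Carter
Falling Leaves | Jones 
Empty Rooms    | Davis 


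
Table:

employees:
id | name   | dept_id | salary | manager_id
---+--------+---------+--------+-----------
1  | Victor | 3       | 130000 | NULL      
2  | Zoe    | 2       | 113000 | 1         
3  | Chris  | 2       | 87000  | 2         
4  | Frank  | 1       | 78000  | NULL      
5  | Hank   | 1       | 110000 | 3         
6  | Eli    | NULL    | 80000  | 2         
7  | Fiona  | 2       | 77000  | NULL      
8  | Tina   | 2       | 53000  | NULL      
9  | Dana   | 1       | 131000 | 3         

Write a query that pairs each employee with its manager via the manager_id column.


This is a self-join: employees is joined to a second copy of itself, matching each row's manager_id to another row's id. Use LEFT JOIN so rows with manager_id=NULL are kept.
  - employee 1 (Victor): manager_id=NULL -> NULL
  - employee 2 (Zoe): manager_id=1 -> Victor
  - employee 3 (Chris): manager_id=2 -> Zoe
  - employee 4 (Frank): manager_id=NULL -> NULL
  - employee 5 (Hank): manager_id=3 -> Chris
  - employee 6 (Eli): manager_id=2 -> Zoe
  - employee 7 (Fiona): manager_id=NULL -> NULL
  - employee 8 (Tina): manager_id=NULL -> NULL
  - employee 9 (Dana): manager_id=3 -> Chris

SQL:
SELECT a.name AS item, b.name AS manager
FROM employees a
LEFT JOIN employees b ON a.manager_id = b.id

Result:
item   | manager
-------+--------
Victor | NULL   
Zoe    | Victor 
Chris  | Zoe    
Frank  | NULL   
Hank   | Chris  
Eli    | Zoe    
Fiona  | NULL   
Tina   | NULL   
Dana   | Chris  


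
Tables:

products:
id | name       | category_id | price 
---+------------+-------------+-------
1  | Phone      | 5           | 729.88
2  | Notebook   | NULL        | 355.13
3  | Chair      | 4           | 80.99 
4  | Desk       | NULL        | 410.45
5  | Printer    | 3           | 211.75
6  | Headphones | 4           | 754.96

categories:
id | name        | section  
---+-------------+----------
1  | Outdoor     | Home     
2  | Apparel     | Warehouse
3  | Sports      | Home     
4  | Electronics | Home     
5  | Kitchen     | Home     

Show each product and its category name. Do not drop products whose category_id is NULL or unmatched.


LEFT JOIN keeps every row from products (the left table); where category_id has no match in categories, the category columns become NULL. Walk through each product:
  - product 1 (Phone): category_id=5 -> matches Kitchen
  - product 2 (Notebook): category_id=NULL, no match -> kept with NULL
  - product 3 (Chair): category_id=4 -> matches Electronics
  - product 4 (Desk): category_id=NULL, no match -> kept with NULL
  - product 5 (Printer): category_id=3 -> matches Sports
  - product 6 (Headphones): category_id=4 -> matches Electronics
All 6 rows appear; 2 have NULL category.

SQL:
SELECT a.name, b.name AS category
FROM products a
LEFT JOIN categories b ON a.category_id = b.id

Result:
name       | category   
-----------+------------
Phone      | Kitchen    
Notebook   | NULL       
Chair      | Electronics
Desk       | NULL       
Printer    | Sports     
Headphones | Electronics


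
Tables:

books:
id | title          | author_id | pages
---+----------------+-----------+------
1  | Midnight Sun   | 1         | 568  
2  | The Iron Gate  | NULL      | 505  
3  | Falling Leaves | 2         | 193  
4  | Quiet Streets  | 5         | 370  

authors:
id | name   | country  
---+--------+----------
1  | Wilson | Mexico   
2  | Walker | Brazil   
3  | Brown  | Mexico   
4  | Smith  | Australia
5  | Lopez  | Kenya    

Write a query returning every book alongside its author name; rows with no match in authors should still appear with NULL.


LEFT JOIN keeps every row from books (the left table); where author_id has no match in authors, the author columns become NULL. Walk through each book:
  - book 1 (Midnight Sun): author_id=1 -> matches Wilson
  - book 2 (The Iron Gate): author_id=NULL, no match -> kept with NULL
  - book 3 (Falling Leaves): author_id=2 -> matches Walker
  - book 4 (Quiet Streets): author_id=5 -> matches Lopez
All 4 rows appear; 1 has NULL author.

SQL:
SELECT a.title, b.name AS author
FROM books a
LEFT JOIN authors b ON a.author_id = b.id

Result:
title          | author
---------------+-------
Midnight Sun   | Wilson
The Iron Gate  | NULL  
Falling Leaves | Walker
Quiet Streets  | Lopez 


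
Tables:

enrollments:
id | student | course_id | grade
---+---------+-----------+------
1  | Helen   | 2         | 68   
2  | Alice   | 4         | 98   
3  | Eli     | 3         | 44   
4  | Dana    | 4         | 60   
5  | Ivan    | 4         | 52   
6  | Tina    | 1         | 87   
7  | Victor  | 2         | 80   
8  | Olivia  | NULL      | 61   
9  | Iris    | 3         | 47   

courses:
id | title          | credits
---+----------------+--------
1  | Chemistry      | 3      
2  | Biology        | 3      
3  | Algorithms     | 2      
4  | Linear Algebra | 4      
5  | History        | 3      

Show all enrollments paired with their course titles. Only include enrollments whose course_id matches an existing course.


INNER JOIN keeps only enrollments rows whose course_id matches an id in courses. Walk through each enrollment:
  - enrollment 1 (Helen): course_id=2 -> matches Biology
  - enrollment 2 (Alice): course_id=4 -> matches Linear Algebra
  - enrollment 3 (Eli): course_id=3 -> matches Algorithms
  - enrollment 4 (Dana): course_id=4 -> matches Linear Algebra
  - enrollment 5 (Ivan): course_id=4 -> matches Linear Algebra
  - enrollment 6 (Tina): course_id=1 -> matches Chemistry
  - enrollment 7 (Victor): course_id=2 -> matches Biology
  - enrollment 8 (Olivia): course_id=NULL, no match -> dropped
  - enrollment 9 (Iris): course_id=3 -> matches Algorithms
So 1 of 9 rows is dropped.

SQL:
SELECT a.student, b.title AS course
FROM enrollments a
INNER JOIN courses b ON a.course_id = b.id

Result:
student | course        
--------+---------------
Helen   | Biology       
Alice   | Linear Algebra
Eli     | Algorithms    
Dana    | Linear Algebra
Ivan    | Linear Algebra
Tina    | Chemistry     
Victor  | Biology       
Iris    | Algorithms    


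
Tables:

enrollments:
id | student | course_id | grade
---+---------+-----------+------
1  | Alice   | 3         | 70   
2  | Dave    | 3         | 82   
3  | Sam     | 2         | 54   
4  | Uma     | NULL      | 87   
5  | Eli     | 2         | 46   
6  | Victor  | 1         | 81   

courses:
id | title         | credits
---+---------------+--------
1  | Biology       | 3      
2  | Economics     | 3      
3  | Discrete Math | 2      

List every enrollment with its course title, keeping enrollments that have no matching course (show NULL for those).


LEFT JOIN keeps every row from enrollments (the left table); where course_id has no match in courses, the course columns become NULL. Walk through each enrollment:
  - enrollment 1 (Alice): course_id=3 -> matches Discrete Math
  - enrollment 2 (Dave): course_id=3 -> matches Discrete Math
  - enrollment 3 (Sam): course_id=2 -> matches Economics
  - enrollment 4 (Uma): course_id=NULL, no match -> kept with NULL
  - enrollment 5 (Eli): course_id=2 -> matches Economics
  - enrollment 6 (Victor): course_id=1 -> matches Biology
All 6 rows appear; 1 has NULL course.

SQL:
SELECT a.student, b.title AS course
FROM enrollments a
LEFT JOIN courses b ON a.course_id = b.id

Result:
student | course       
--------+--------------
Alice   | Discrete Math
Dave    | Discrete Math
Sam     | Economics    
Uma     | NULL         
Eli     | Economics    
Victor  | Biology      


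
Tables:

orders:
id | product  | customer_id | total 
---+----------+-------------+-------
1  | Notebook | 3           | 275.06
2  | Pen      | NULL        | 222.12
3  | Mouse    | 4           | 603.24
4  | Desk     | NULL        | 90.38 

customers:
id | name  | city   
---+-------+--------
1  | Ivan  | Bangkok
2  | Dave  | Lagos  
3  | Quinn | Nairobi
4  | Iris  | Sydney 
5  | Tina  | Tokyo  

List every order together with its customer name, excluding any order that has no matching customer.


INNER JOIN keeps only orders rows whose customer_id matches an id in customers. Walk through each order:
  - order 1 (Notebook): customer_id=3 -> matches Quinn
  - order 2 (Pen): customer_id=NULL, no match -> dropped
  - order 3 (Mouse): customer_id=4 -> matches Iris
  - order 4 (Desk): customer_id=NULL, no match -> dropped
So 2 of 4 rows are dropped.

SQL:
SELECT a.product, b.name AS customer
FROM orders a
INNER JOIN customers b ON a.customer_id = b.id

Result:
product  | customer
---------+---------
Notebook | Quinn   
Mouse    | Iris    


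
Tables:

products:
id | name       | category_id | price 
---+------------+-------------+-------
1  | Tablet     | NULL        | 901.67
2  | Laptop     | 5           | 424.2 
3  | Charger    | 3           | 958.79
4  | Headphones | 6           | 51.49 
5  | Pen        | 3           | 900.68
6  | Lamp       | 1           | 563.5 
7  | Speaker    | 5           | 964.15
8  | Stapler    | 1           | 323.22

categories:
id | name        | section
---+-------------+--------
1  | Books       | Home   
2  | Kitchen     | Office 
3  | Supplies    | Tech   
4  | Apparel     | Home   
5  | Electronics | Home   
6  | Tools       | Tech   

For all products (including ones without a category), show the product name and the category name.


LEFT JOIN keeps every row from products (the left table); where category_id has no match in categories, the category columns become NULL. Walk through each product:
  - product 1 (Tablet): category_id=NULL, no match -> kept with NULL
  - product 2 (Laptop): category_id=5 -> matches Electronics
  - product 3 (Charger): category_id=3 -> matches Supplies
  - product 4 (Headphones): category_id=6 -> matches Tools
  - product 5 (Pen): category_id=3 -> matches Supplies
  - product 6 (Lamp): category_id=1 -> matches Books
  - product 7 (Speaker): category_id=5 -> matches Electronics
  - product 8 (Stapler): category_id=1 -> matches Books
All 8 rows appear; 1 has NULL category.

SQL:
SELECT a.name, b.name AS category
FROM products a
LEFT JOIN categories b ON a.category_id = b.id

Result:
name       | category   
-----------+------------
Tablet     | NULL       
Laptop     | Electronics
Charger    | Supplies   
Headphones | Tools      
Pen        | Supplies   
Lamp       | Books      
Speaker    | Electronics
Stapler    | Books      


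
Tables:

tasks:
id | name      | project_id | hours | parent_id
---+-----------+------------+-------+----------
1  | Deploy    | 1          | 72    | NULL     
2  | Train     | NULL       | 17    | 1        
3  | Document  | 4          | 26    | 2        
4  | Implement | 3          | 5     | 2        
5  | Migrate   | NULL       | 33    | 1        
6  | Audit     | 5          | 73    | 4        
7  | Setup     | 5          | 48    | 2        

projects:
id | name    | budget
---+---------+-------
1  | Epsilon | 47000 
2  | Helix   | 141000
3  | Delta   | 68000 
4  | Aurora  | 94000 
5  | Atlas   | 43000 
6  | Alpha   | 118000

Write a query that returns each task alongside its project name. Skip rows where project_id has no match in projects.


INNER JOIN keeps only tasks rows whose project_id matches an id in projects. Walk through each task:
  - task 1 (Deploy): project_id=1 -> matches Epsilon
  - task 2 (Train): project_id=NULL, no match -> dropped
  - task 3 (Document): project_id=4 -> matches Aurora
  - task 4 (Implement): project_id=3 -> matches Delta
  - task 5 (Migrate): project_id=NULL, no match -> dropped
  - task 6 (Audit): project_id=5 -> matches Atlas
  - task 7 (Setup): project_id=5 -> matches Atlas
So 2 of 7 rows are dropped.

SQL:
SELECT a.name, b.name AS project
FROM tasks a
INNER JOIN projects b ON a.project_id = b.id

Result:
name      | project
----------+--------
Deploy    | Epsilon
Document  | Aurora 
Implement | Delta  
Audit     | Atlas  
Setup     | Atlas  
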